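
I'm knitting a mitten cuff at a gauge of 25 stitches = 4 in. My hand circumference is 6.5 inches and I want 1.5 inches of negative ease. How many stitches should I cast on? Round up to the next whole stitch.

32 stitches.

Finished = 6.5 − 1.5 = 5 in.
25 / 4 = 6.25 sts per inch.
5.00 × 6.25 = 31.25 sts.
→ 32 sts.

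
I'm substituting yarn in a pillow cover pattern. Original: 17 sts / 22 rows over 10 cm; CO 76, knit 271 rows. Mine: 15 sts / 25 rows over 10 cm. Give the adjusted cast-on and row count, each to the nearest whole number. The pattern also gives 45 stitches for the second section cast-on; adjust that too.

Stitches: 76 × 15/17 = 67.06 → 67.
Rows: 271 × 25/22 = 307.95 → 308.
second section cast-on: 45 × 15/17 = 39.71 → 40.

Cast on 67 stitches; work 308 rows; second section cast-on 40 stitches.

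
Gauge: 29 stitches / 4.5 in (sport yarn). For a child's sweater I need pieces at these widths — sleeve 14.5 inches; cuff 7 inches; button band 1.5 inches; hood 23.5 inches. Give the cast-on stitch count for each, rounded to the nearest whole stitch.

sleeve 93; cuff 45; button band 10; hood 151.

Rate = 29/4.5 = 6.444 sts per in.
sleeve: 14.5 × 6.444 = 93.44 → 93.
cuff: 7 × 6.444 = 45.11 → 45.
button band: 1.5 × 6.444 = 9.67 → 10.
hood: 23.5 × 6.444 = 151.44 → 151.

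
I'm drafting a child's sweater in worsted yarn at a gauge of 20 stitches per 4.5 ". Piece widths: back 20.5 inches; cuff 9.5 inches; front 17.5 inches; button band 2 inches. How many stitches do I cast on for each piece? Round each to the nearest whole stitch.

back 91; cuff 42; front 78; button band 9.

Rate = 20/4.5 = 4.444 sts per in.
back: 20.5 × 4.444 = 91.11 → 91.
cuff: 9.5 × 4.444 = 42.22 → 42.
front: 17.5 × 4.444 = 77.78 → 78.
button band: 2 × 4.444 = 8.89 → 9.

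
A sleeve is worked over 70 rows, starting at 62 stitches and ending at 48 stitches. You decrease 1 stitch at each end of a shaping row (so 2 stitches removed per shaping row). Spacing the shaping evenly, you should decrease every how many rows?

Stitches to remove: |48 − 62| = 14.
Shaping rows needed: 14 / 2 = 7.
70 rows / 7 = every 10 rows.

Decrease every 10th row.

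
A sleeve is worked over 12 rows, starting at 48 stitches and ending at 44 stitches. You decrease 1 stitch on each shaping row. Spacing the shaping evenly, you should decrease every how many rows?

Stitches to remove: |44 − 48| = 4.
Shaping rows needed: 4 / 1 = 4.
12 rows / 4 = every 3 rows.

Decrease every 3rd row.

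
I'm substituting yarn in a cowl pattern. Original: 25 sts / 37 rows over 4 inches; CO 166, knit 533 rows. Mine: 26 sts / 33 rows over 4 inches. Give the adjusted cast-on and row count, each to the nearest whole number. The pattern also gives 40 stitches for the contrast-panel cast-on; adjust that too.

Cast on 173 stitches; work 475 rows; contrast-panel cast-on 42 stitches.

Stitches: 166 × 26/25 = 172.64 → 173.
Rows: 533 × 33/37 = 475.38 → 475.
contrast-panel cast-on: 40 × 26/25 = 41.60 → 42.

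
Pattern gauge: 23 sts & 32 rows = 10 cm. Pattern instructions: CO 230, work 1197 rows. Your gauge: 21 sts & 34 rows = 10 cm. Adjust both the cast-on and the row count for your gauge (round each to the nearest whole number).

Stitches: 230 × 21/23 = 210.00 → 210.
Rows: 1197 × 34/32 = 1271.81 → 1272.

Cast on 210 stitches; work 1272 rows.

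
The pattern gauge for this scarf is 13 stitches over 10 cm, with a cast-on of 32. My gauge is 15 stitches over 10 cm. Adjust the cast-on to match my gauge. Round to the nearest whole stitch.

Scale factor = 15 / 13 = 1.154.
32 × 15 / 13 = 36.92 sts.
→ 37 sts.

Cast on 37 stitches.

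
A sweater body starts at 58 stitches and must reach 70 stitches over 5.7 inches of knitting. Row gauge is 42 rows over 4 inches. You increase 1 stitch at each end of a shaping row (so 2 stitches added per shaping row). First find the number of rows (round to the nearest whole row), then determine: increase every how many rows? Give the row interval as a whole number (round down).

Increase every 10th row.

Rows = 5.7 × 10.5 = 59.9 → 60 rows.
Stitches to add: 12 → 6 shaping rows (at 2 st each).
60 / 6 = 10.00 → every 10 rows.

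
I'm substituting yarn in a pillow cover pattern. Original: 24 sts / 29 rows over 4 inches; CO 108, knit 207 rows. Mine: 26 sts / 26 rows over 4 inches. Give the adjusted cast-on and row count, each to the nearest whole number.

Stitches: 108 × 26/24 = 117.00 → 117.
Rows: 207 × 26/29 = 185.59 → 186.

Cast on 117 stitches; work 186 rows.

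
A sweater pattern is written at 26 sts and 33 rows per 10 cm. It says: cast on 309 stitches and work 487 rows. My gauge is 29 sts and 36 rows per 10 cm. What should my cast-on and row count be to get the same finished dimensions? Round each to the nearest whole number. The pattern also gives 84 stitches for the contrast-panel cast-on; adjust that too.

Cast on 345 stitches; work 531 rows; contrast-panel cast-on 94 stitches.

Stitches: 309 × 29/26 = 344.65 → 345.
Rows: 487 × 36/33 = 531.27 → 531.
contrast-panel cast-on: 84 × 29/26 = 93.69 → 94.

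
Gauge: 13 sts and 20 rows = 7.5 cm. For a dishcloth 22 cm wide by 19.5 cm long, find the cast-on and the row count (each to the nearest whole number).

Stitch gauge = 13/7.5 = 1.733 sts/cm; 22 × 1.733 = 38.13 → 38 sts.
Row gauge = 20/7.5 = 2.667 rows/cm; 19.5 × 2.667 = 52.00 → 52 rows.

Cast on 38 stitches and work 52 rows.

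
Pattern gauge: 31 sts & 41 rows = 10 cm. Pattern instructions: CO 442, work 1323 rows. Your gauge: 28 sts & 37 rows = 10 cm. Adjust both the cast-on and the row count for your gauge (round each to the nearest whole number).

Stitches: 442 × 28/31 = 399.23 → 399.
Rows: 1323 × 37/41 = 1193.93 → 1194.

Cast on 399 stitches; work 1194 rows.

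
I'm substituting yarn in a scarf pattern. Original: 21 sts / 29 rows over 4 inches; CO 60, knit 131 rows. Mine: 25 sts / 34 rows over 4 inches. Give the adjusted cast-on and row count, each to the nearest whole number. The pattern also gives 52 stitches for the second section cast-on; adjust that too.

Cast on 71 stitches; work 154 rows; second section cast-on 62 stitches.

Stitches: 60 × 25/21 = 71.43 → 71.
Rows: 131 × 34/29 = 153.59 → 154.
second section cast-on: 52 × 25/21 = 61.90 → 62.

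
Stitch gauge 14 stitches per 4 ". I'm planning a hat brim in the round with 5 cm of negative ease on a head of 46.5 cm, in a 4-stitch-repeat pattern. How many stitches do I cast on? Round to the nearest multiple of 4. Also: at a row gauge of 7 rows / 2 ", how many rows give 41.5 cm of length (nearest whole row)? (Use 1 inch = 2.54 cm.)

Cast on 56 stitches; work 57 rows.

Finished = 46.5 − 5 = 41.5 cm.
41.5 cm × 1/2.54 = 16.34 inches.
14/4 = 3.5 sts per in; 16.34 × 3.5 = 57.19 sts.
Nearest multiple of 4 → 56.
41.5 cm = 16.34 inches; × 3.5 = 57.19 → 57 rows.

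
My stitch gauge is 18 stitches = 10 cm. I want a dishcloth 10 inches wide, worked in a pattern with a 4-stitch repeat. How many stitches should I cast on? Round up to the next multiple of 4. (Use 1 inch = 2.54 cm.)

10 in = 10 × 2.54 = 25.40 cm.
18 / 10 = 1.8 sts/cm.
25.40 × 1.8 = 45.72 sts.
→ 48.

CO 48 sts.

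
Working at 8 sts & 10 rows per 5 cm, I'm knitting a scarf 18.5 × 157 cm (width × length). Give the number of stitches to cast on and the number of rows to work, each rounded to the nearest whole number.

Cast on 30 stitches and work 314 rows.

Stitch gauge = 8/5 = 1.6 sts/cm; 18.5 × 1.6 = 29.60 → 30 sts.
Row gauge = 10/5 = 2 rows/cm; 157 × 2 = 314.00 → 314 rows.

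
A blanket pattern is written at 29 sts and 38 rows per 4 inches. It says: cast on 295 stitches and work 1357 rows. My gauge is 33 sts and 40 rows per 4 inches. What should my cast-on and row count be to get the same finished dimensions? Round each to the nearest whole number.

Cast on 336 stitches; work 1428 rows.

Stitches: 295 × 33/29 = 335.69 → 336.
Rows: 1357 × 40/38 = 1428.42 → 1428.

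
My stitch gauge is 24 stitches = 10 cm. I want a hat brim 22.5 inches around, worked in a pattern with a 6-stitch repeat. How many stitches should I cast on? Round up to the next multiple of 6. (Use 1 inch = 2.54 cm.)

CO 138 sts.

22.5 in = 22.5 × 2.54 = 57.15 cm.
24 / 10 = 2.4 sts/cm.
57.15 × 2.4 = 137.16 sts.
→ 138.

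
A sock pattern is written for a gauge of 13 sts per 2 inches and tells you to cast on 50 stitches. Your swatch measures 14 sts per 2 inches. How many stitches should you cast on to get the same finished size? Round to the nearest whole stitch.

Scale factor = 14 / 13 = 1.077.
50 × 14 / 13 = 53.85 sts.
→ 54 sts.

54 stitches.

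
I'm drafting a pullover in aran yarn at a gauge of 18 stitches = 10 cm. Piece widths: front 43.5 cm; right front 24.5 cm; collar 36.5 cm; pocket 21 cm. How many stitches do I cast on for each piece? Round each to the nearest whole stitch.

front 78; right front 44; collar 66; pocket 38.

Rate = 18/10 = 1.8 sts per cm.
front: 43.5 × 1.8 = 78.30 → 78.
right front: 24.5 × 1.8 = 44.10 → 44.
collar: 36.5 × 1.8 = 65.70 → 66.
pocket: 21 × 1.8 = 37.80 → 38.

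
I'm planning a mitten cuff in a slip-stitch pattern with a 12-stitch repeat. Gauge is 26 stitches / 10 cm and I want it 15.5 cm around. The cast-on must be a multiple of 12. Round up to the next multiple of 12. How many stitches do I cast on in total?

26 / 10 = 2.6 sts per cm.
15.5 × 2.6 = 40.30 sts.
Next multiple of 12: 48.

CO 48 sts.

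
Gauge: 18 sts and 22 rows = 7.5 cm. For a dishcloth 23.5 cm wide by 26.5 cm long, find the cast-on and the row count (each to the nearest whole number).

Stitch gauge = 18/7.5 = 2.4 sts/cm; 23.5 × 2.4 = 56.40 → 56 sts.
Row gauge = 22/7.5 = 2.933 rows/cm; 26.5 × 2.933 = 77.73 → 78 rows.

Cast on 56 stitches and work 78 rows.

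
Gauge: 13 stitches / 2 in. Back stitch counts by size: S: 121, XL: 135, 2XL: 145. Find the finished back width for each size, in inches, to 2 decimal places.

S 18.62 inches; XL 20.77 inches; 2XL 22.31 inches.

13/2 = 6.5 sts per in.
S: 121 / 6.5 = 18.615 → 18.62 in.
XL: 135 / 6.5 = 20.769 → 20.77 in.
2XL: 145 / 6.5 = 22.308 → 22.31 in.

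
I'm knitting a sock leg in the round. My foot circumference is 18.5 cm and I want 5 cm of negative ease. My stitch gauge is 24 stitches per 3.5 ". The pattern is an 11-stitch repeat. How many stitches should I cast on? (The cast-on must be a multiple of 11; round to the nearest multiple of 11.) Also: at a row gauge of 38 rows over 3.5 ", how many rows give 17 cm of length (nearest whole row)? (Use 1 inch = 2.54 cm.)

Cast on 33 stitches; work 73 rows.

Finished = 18.5 − 5 = 13.5 cm.
13.5 cm × 1/2.54 = 5.31 inches.
24/3.5 = 6.857 sts per in; 5.31 × 6.857 = 36.45 sts.
Nearest multiple of 11 → 33.
17 cm = 6.69 inches; × 10.857 = 72.67 → 73 rows.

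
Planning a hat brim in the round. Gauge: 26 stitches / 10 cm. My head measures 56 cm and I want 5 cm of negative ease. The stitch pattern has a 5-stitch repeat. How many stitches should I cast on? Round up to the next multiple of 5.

CO 135 sts.

Finished = 56 − 5 = 51 cm.
26 / 10 = 2.6 sts/cm.
51 × 2.6 = 132.60 sts.
Next multiple of 5: 135.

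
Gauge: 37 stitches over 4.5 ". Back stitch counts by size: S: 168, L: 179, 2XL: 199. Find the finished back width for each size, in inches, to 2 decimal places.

37/4.5 = 8.222 sts per in.
S: 168 / 8.222 = 20.432 → 20.43 in.
L: 179 / 8.222 = 21.770 → 21.77 in.
2XL: 199 / 8.222 = 24.203 → 24.20 in.

S 20.43 inches; L 21.77 inches; 2XL 24.20 inches.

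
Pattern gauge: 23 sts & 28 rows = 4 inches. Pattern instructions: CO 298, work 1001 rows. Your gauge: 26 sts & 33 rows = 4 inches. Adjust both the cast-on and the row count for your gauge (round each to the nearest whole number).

Stitches: 298 × 26/23 = 336.87 → 337.
Rows: 1001 × 33/28 = 1179.75 → 1180.

Cast on 337 stitches; work 1180 rows.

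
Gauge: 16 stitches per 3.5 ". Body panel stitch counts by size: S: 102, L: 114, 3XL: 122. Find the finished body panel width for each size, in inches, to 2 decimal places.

16/3.5 = 4.571 sts per in.
S: 102 / 4.571 = 22.312 → 22.31 in.
L: 114 / 4.571 = 24.938 → 24.94 in.
3XL: 122 / 4.571 = 26.688 → 26.69 in.

S 22.31 inches; L 24.94 inches; 3XL 26.69 inches.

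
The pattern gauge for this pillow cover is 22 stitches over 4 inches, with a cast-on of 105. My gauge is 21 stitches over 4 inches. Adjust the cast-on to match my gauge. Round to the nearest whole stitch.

Cast on 100 stitches.

Scale factor = 21 / 22 = 0.955.
105 × 21 / 22 = 100.23 sts.
→ 100 sts.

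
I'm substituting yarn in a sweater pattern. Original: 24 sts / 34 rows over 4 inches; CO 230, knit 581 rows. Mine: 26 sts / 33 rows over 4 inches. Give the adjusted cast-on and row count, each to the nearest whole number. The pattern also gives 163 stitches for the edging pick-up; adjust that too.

Stitches: 230 × 26/24 = 249.17 → 249.
Rows: 581 × 33/34 = 563.91 → 564.
edging pick-up: 163 × 26/24 = 176.58 → 177.

Cast on 249 stitches; work 564 rows; edging pick-up 177 stitches.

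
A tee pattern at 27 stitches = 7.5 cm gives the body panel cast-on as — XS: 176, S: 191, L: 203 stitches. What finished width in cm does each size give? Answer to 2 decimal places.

27/7.5 = 3.6 sts per cm.
XS: 176 / 3.6 = 48.889 → 48.89 cm.
S: 191 / 3.6 = 53.056 → 53.06 cm.
L: 203 / 3.6 = 56.389 → 56.39 cm.

XS 48.89 cm; S 53.06 cm; L 56.39 cm.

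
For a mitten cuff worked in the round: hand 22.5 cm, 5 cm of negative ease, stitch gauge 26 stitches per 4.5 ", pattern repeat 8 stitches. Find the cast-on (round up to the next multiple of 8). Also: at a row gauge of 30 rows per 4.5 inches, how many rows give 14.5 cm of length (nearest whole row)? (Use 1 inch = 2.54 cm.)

Cast on 40 stitches; work 38 rows.

Finished = 22.5 − 5 = 17.5 cm.
17.5 cm × 1/2.54 = 6.89 inches.
26/4.5 = 5.778 sts per in; 6.89 × 5.778 = 39.81 sts.
Next multiple of 8 → 40.
14.5 cm = 5.71 inches; × 6.667 = 38.06 → 38 rows.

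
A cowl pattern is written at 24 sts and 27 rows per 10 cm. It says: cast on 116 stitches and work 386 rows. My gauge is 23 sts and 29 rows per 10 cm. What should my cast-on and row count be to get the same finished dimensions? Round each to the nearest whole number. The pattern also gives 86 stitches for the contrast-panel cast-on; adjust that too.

Cast on 111 stitches; work 415 rows; contrast-panel cast-on 82 stitches.

Stitches: 116 × 23/24 = 111.17 → 111.
Rows: 386 × 29/27 = 414.59 → 415.
contrast-panel cast-on: 86 × 23/24 = 82.42 → 82.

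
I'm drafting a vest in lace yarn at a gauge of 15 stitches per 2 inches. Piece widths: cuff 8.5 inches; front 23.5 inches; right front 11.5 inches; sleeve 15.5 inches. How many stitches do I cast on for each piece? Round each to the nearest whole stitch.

cuff 64; front 176; right front 86; sleeve 116.

Rate = 15/2 = 7.5 sts per in.
cuff: 8.5 × 7.5 = 63.75 → 64.
front: 23.5 × 7.5 = 176.25 → 176.
right front: 11.5 × 7.5 = 86.25 → 86.
sleeve: 15.5 × 7.5 = 116.25 → 116.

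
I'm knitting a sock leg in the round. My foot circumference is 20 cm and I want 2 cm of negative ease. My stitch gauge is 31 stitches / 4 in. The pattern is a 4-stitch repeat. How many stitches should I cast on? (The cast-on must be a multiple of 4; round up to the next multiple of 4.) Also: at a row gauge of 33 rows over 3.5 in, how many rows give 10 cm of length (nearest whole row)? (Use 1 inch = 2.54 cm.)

Finished = 20 − 2 = 18 cm.
18 cm × 1/2.54 = 7.09 inches.
31/4 = 7.75 sts per in; 7.09 × 7.75 = 54.92 sts.
Next multiple of 4 → 56.
10 cm = 3.94 inches; × 9.429 = 37.12 → 37 rows.

Cast on 56 stitches; work 37 rows.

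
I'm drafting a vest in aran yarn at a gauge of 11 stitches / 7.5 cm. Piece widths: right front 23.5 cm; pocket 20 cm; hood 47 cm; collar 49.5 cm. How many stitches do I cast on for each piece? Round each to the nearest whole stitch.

Rate = 11/7.5 = 1.467 sts per cm.
right front: 23.5 × 1.467 = 34.47 → 34.
pocket: 20 × 1.467 = 29.33 → 29.
hood: 47 × 1.467 = 68.93 → 69.
collar: 49.5 × 1.467 = 72.60 → 73.

right front 34; pocket 29; hood 69; collar 73.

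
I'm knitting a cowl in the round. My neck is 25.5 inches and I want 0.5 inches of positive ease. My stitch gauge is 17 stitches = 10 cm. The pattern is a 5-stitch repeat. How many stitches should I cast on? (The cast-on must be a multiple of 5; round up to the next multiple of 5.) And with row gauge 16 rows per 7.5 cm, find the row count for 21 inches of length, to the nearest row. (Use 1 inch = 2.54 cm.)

Cast on 115 stitches; work 114 rows.

Finished = 25.5 + 0.5 = 26 inches.
26 inches × 2.54 = 66.04 cm.
17/10 = 1.7 sts per cm; 66.04 × 1.7 = 112.27 sts.
Next multiple of 5 → 115.
21 inches = 53.34 cm; × 2.133 = 113.79 → 114 rows.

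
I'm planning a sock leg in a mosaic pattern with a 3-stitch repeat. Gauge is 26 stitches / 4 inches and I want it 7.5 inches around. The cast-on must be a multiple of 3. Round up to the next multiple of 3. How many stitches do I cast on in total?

51 stitches.

26 / 4 = 6.5 sts per inch.
7.5 × 6.5 = 48.75 sts.
Next multiple of 3: 51.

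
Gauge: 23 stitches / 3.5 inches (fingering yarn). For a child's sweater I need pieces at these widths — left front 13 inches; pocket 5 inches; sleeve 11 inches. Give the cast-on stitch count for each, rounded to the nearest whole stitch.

left front 85; pocket 33; sleeve 72.

Rate = 23/3.5 = 6.571 sts per in.
left front: 13 × 6.571 = 85.43 → 85.
pocket: 5 × 6.571 = 32.86 → 33.
sleeve: 11 × 6.571 = 72.29 → 72.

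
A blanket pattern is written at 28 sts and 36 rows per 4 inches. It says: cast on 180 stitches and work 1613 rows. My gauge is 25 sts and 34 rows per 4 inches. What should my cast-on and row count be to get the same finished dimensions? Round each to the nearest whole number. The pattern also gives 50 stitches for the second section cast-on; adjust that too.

Cast on 161 stitches; work 1523 rows; second section cast-on 45 stitches.

Stitches: 180 × 25/28 = 160.71 → 161.
Rows: 1613 × 34/36 = 1523.39 → 1523.
second section cast-on: 50 × 25/28 = 44.64 → 45.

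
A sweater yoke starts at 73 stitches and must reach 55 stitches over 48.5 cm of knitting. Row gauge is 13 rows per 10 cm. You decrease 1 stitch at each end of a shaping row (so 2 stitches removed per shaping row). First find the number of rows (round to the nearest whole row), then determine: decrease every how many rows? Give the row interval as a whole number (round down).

Decrease every 7th row.

Rows = 48.5 × 1.3 = 63.0 → 63 rows.
Stitches to remove: 18 → 9 shaping rows (at 2 st each).
63 / 9 = 7.00 → every 7 rows.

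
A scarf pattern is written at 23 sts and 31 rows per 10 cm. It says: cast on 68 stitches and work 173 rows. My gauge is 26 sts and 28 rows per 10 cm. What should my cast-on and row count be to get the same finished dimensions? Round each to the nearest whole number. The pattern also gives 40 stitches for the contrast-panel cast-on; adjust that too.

Cast on 77 stitches; work 156 rows; contrast-panel cast-on 45 stitches.

Stitches: 68 × 26/23 = 76.87 → 77.
Rows: 173 × 28/31 = 156.26 → 156.
contrast-panel cast-on: 40 × 26/23 = 45.22 → 45.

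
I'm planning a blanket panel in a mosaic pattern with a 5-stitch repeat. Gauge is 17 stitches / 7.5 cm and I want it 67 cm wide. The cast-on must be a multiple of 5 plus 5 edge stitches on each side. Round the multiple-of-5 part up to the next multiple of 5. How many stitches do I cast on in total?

155 stitches.

17 / 7.5 = 2.267 sts per cm.
67 × 2.267 = 151.87 sts.
Less 10 edge sts → 141.87 for the repeat.
Next multiple of 5: 145.
Add back 10 edge sts → 155.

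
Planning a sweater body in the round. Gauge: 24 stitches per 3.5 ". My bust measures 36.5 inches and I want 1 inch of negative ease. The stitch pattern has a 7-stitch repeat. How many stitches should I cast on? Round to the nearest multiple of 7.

CO 245 sts.

Finished = 36.5 − 1 = 35.5 inches.
24 / 3.5 = 6.857 sts/in.
35.5 × 6.857 = 243.43 sts.
Nearest multiple of 7: 245.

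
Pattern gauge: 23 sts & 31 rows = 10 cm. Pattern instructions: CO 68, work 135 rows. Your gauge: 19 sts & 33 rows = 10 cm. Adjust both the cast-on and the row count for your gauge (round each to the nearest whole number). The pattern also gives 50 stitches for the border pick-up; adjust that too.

Stitches: 68 × 19/23 = 56.17 → 56.
Rows: 135 × 33/31 = 143.71 → 144.
border pick-up: 50 × 19/23 = 41.30 → 41.

Cast on 56 stitches; work 144 rows; border pick-up 41 stitches.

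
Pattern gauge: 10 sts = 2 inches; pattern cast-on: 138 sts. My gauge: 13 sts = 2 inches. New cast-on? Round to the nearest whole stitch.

179 stitches.

Scale factor = 13 / 10 = 1.300.
138 × 13 / 10 = 179.40 sts.
→ 179 sts.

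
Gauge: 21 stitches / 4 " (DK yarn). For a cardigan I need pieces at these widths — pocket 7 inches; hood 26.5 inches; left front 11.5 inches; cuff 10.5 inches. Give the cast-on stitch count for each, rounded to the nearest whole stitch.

Rate = 21/4 = 5.25 sts per in.
pocket: 7 × 5.25 = 36.75 → 37.
hood: 26.5 × 5.25 = 139.12 → 139.
left front: 11.5 × 5.25 = 60.38 → 60.
cuff: 10.5 × 5.25 = 55.12 → 55.

pocket 37; hood 139; left front 60; cuff 55.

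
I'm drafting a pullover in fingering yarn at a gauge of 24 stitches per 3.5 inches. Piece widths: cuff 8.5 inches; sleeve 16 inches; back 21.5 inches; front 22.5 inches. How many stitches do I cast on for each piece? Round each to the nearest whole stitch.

Rate = 24/3.5 = 6.857 sts per in.
cuff: 8.5 × 6.857 = 58.29 → 58.
sleeve: 16 × 6.857 = 109.71 → 110.
back: 21.5 × 6.857 = 147.43 → 147.
front: 22.5 × 6.857 = 154.29 → 154.

cuff 58; sleeve 110; back 147; front 154.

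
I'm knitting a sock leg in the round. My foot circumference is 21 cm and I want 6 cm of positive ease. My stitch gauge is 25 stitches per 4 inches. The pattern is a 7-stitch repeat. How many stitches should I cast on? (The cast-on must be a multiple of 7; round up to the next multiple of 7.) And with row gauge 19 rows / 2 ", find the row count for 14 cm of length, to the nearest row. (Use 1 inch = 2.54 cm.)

Cast on 70 stitches; work 52 rows.

Finished = 21 + 6 = 27 cm.
27 cm × 1/2.54 = 10.63 inches.
25/4 = 6.25 sts per in; 10.63 × 6.25 = 66.44 sts.
Next multiple of 7 → 70.
14 cm = 5.51 inches; × 9.5 = 52.36 → 52 rows.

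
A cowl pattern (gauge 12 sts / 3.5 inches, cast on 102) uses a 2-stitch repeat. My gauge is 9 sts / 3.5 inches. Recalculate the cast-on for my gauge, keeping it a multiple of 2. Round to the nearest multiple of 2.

102 × 9 / 12 = 76.50.
Nearest multiple of 2: 76.

76 stitches.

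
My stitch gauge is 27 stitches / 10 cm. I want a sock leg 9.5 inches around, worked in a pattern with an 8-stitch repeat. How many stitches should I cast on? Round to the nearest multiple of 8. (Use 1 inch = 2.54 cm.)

CO 64 sts.

9.5 in = 9.5 × 2.54 = 24.13 cm.
27 / 10 = 2.7 sts/cm.
24.13 × 2.7 = 65.15 sts.
→ 64.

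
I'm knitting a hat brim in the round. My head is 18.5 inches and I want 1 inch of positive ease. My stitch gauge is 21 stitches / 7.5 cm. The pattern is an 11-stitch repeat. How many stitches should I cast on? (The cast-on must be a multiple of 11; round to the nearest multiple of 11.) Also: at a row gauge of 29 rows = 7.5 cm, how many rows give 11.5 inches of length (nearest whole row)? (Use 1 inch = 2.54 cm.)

Finished = 18.5 + 1 = 19.5 inches.
19.5 inches × 2.54 = 49.53 cm.
21/7.5 = 2.8 sts per cm; 49.53 × 2.8 = 138.68 sts.
Nearest multiple of 11 → 143.
11.5 inches = 29.21 cm; × 3.867 = 112.95 → 113 rows.

Cast on 143 stitches; work 113 rows.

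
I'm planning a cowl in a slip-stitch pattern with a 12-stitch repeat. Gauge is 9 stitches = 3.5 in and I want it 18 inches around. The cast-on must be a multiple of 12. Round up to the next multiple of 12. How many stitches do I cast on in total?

9 / 3.5 = 2.571 sts per inch.
18 × 2.571 = 46.29 sts.
Next multiple of 12: 48.

CO 48 sts.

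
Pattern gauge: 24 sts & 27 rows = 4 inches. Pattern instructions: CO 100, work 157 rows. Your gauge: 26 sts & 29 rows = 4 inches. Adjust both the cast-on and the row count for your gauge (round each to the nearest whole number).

Cast on 108 stitches; work 169 rows.

Stitches: 100 × 26/24 = 108.33 → 108.
Rows: 157 × 29/27 = 168.63 → 169.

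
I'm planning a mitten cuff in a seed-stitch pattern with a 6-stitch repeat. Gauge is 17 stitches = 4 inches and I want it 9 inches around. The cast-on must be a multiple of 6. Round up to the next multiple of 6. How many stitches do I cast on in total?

17 / 4 = 4.25 sts per inch.
9 × 4.25 = 38.25 sts.
Next multiple of 6: 42.

CO 42 sts.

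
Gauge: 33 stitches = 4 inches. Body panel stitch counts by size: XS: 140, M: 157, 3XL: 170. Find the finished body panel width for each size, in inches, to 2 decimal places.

33/4 = 8.25 sts per in.
XS: 140 / 8.25 = 16.970 → 16.97 in.
M: 157 / 8.25 = 19.030 → 19.03 in.
3XL: 170 / 8.25 = 20.606 → 20.61 in.

XS 16.97 inches; M 19.03 inches; 3XL 20.61 inches.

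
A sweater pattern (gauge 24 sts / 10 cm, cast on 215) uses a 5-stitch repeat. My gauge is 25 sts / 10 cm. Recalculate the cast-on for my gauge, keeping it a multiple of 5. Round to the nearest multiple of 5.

215 × 25 / 24 = 223.96.
Nearest multiple of 5: 225.

Cast on 225 stitches.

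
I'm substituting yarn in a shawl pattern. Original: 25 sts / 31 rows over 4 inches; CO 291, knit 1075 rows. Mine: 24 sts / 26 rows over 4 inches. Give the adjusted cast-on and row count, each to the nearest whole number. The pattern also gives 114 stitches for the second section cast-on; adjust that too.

Stitches: 291 × 24/25 = 279.36 → 279.
Rows: 1075 × 26/31 = 901.61 → 902.
second section cast-on: 114 × 24/25 = 109.44 → 109.

Cast on 279 stitches; work 902 rows; second section cast-on 109 stitches.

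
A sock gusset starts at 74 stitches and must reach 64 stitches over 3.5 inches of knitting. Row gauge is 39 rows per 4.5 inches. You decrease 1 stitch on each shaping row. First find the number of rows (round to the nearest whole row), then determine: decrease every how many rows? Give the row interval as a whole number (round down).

Decrease every 3rd row.

Rows = 3.5 × 8.667 = 30.3 → 30 rows.
Stitches to remove: 10 → 10 shaping rows (at 1 st each).
30 / 10 = 3.00 → every 3 rows.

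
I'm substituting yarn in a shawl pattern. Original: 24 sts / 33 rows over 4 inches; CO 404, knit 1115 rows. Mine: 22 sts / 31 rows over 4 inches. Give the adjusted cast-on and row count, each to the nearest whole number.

Cast on 370 stitches; work 1047 rows.

Stitches: 404 × 22/24 = 370.33 → 370.
Rows: 1115 × 31/33 = 1047.42 → 1047.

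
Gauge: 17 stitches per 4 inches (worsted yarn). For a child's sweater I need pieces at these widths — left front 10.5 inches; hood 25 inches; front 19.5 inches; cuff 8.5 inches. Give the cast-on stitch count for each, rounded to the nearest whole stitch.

left front 45; hood 106; front 83; cuff 36.

Rate = 17/4 = 4.25 sts per in.
left front: 10.5 × 4.25 = 44.62 → 45.
hood: 25 × 4.25 = 106.25 → 106.
front: 19.5 × 4.25 = 82.88 → 83.
cuff: 8.5 × 4.25 = 36.12 → 36.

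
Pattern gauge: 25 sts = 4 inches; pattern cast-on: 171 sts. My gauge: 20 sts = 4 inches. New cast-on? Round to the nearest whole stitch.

Scale factor = 20 / 25 = 0.800.
171 × 20 / 25 = 136.80 sts.
→ 137 sts.

137 stitches.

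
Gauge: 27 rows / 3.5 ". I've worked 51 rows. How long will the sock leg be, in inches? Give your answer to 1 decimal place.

6.6 inches.

27 rows / 3.5 inch = 7.714 rows per inch.
51 / 7.714 = 6.61 inches.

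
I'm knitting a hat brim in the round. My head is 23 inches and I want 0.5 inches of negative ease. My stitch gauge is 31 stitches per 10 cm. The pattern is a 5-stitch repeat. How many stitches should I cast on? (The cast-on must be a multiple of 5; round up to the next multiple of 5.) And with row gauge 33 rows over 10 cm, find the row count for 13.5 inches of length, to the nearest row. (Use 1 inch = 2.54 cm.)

Cast on 180 stitches; work 113 rows.

Finished = 23 − 0.5 = 22.5 inches.
22.5 inches × 2.54 = 57.15 cm.
31/10 = 3.1 sts per cm; 57.15 × 3.1 = 177.16 sts.
Next multiple of 5 → 180.
13.5 inches = 34.29 cm; × 3.3 = 113.16 → 113 rows.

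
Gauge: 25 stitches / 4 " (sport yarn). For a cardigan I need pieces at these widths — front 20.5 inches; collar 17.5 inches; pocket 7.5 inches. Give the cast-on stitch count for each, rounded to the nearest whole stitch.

front 128; collar 109; pocket 47.

Rate = 25/4 = 6.25 sts per in.
front: 20.5 × 6.25 = 128.12 → 128.
collar: 17.5 × 6.25 = 109.38 → 109.
pocket: 7.5 × 6.25 = 46.88 → 47.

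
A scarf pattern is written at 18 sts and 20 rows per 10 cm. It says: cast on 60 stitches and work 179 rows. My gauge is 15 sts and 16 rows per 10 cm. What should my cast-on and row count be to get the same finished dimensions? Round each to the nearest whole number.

Stitches: 60 × 15/18 = 50.00 → 50.
Rows: 179 × 16/20 = 143.20 → 143.

Cast on 50 stitches; work 143 rows.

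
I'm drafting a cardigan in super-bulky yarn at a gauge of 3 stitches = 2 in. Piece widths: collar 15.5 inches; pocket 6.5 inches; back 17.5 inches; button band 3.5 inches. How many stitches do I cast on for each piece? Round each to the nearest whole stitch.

Rate = 3/2 = 1.5 sts per in.
collar: 15.5 × 1.5 = 23.25 → 23.
pocket: 6.5 × 1.5 = 9.75 → 10.
back: 17.5 × 1.5 = 26.25 → 26.
button band: 3.5 × 1.5 = 5.25 → 5.

collar 23; pocket 10; back 26; button band 5.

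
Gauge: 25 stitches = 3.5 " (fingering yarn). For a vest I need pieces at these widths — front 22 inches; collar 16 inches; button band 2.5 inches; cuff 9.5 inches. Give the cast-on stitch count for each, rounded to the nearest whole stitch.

Rate = 25/3.5 = 7.143 sts per in.
front: 22 × 7.143 = 157.14 → 157.
collar: 16 × 7.143 = 114.29 → 114.
button band: 2.5 × 7.143 = 17.86 → 18.
cuff: 9.5 × 7.143 = 67.86 → 68.

front 157; collar 114; button band 18; cuff 68.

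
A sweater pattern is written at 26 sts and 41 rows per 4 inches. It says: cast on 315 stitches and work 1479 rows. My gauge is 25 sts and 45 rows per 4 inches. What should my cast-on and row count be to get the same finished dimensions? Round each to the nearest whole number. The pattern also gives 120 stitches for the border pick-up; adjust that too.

Stitches: 315 × 25/26 = 302.88 → 303.
Rows: 1479 × 45/41 = 1623.29 → 1623.
border pick-up: 120 × 25/26 = 115.38 → 115.

Cast on 303 stitches; work 1623 rows; border pick-up 115 stitches.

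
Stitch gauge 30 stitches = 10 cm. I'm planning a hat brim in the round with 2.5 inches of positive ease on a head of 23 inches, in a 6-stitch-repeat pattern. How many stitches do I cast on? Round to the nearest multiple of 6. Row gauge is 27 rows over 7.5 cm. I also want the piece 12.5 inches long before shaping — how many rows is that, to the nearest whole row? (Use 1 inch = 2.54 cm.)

Finished = 23 + 2.5 = 25.5 inches.
25.5 inches × 2.54 = 64.77 cm.
30/10 = 3 sts per cm; 64.77 × 3 = 194.31 sts.
Nearest multiple of 6 → 192.
12.5 inches = 31.75 cm; × 3.6 = 114.30 → 114 rows.

Cast on 192 stitches; work 114 rows.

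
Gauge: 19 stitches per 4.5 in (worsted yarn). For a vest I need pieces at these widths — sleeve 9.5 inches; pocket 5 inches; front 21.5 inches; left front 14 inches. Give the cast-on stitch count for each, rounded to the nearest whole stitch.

Rate = 19/4.5 = 4.222 sts per in.
sleeve: 9.5 × 4.222 = 40.11 → 40.
pocket: 5 × 4.222 = 21.11 → 21.
front: 21.5 × 4.222 = 90.78 → 91.
left front: 14 × 4.222 = 59.11 → 59.

sleeve 40; pocket 21; front 91; left front 59.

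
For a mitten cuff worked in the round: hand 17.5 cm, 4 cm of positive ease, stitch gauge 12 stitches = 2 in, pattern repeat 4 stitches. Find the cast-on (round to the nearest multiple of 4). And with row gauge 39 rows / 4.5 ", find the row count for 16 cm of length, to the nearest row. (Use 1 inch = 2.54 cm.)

Finished = 17.5 + 4 = 21.5 cm.
21.5 cm × 1/2.54 = 8.46 inches.
12/2 = 6 sts per in; 8.46 × 6 = 50.79 sts.
Nearest multiple of 4 → 52.
16 cm = 6.30 inches; × 8.667 = 54.59 → 55 rows.

Cast on 52 stitches; work 55 rows.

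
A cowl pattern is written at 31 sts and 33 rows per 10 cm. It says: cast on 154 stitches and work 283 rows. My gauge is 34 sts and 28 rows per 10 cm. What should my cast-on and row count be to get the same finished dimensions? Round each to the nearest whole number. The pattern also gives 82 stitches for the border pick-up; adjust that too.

Cast on 169 stitches; work 240 rows; border pick-up 90 stitches.

Stitches: 154 × 34/31 = 168.90 → 169.
Rows: 283 × 28/33 = 240.12 → 240.
border pick-up: 82 × 34/31 = 89.94 → 90.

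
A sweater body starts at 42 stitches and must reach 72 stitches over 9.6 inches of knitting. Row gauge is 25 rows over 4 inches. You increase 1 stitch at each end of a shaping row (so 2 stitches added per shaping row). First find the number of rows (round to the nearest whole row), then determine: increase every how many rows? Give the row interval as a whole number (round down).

Rows = 9.6 × 6.25 = 60.0 → 60 rows.
Stitches to add: 30 → 15 shaping rows (at 2 st each).
60 / 15 = 4.00 → every 4 rows.

Increase every 4th row.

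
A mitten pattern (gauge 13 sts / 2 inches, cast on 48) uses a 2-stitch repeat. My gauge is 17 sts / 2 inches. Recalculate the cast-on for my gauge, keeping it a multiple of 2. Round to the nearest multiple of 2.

48 × 17 / 13 = 62.77.
Nearest multiple of 2: 62.

Cast on 62 stitches.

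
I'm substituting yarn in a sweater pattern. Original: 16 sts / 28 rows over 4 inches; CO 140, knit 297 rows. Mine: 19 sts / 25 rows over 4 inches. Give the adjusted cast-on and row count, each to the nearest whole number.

Stitches: 140 × 19/16 = 166.25 → 166.
Rows: 297 × 25/28 = 265.18 → 265.

Cast on 166 stitches; work 265 rows.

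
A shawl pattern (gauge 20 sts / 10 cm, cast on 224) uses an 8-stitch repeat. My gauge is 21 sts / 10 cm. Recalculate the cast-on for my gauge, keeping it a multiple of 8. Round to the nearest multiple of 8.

224 × 21 / 20 = 235.20.
Nearest multiple of 8: 232.

232 stitches.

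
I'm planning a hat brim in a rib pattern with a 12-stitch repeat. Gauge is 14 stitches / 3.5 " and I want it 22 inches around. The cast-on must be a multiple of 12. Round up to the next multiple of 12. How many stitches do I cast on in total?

14 / 3.5 = 4 sts per inch.
22 × 4 = 88.00 sts.
Next multiple of 12: 96.

96 stitches.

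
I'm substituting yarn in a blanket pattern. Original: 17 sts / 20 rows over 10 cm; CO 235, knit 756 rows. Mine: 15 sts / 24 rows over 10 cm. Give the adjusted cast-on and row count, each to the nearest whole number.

Stitches: 235 × 15/17 = 207.35 → 207.
Rows: 756 × 24/20 = 907.20 → 907.

Cast on 207 stitches; work 907 rows.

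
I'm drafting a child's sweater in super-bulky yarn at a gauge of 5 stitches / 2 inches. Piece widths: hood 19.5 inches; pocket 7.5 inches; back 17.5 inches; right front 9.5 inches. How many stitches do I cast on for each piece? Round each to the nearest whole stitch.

Rate = 5/2 = 2.5 sts per in.
hood: 19.5 × 2.5 = 48.75 → 49.
pocket: 7.5 × 2.5 = 18.75 → 19.
back: 17.5 × 2.5 = 43.75 → 44.
right front: 9.5 × 2.5 = 23.75 → 24.

hood 49; pocket 19; back 44; right front 24.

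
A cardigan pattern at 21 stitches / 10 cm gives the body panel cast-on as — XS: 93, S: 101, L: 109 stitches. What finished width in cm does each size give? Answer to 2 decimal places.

21/10 = 2.1 sts per cm.
XS: 93 / 2.1 = 44.286 → 44.29 cm.
S: 101 / 2.1 = 48.095 → 48.10 cm.
L: 109 / 2.1 = 51.905 → 51.90 cm.

XS 44.29 cm; S 48.10 cm; L 51.90 cm.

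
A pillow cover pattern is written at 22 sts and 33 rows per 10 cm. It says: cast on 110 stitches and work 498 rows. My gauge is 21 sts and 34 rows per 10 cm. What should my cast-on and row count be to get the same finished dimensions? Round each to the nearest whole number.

Stitches: 110 × 21/22 = 105.00 → 105.
Rows: 498 × 34/33 = 513.09 → 513.

Cast on 105 stitches; work 513 rows.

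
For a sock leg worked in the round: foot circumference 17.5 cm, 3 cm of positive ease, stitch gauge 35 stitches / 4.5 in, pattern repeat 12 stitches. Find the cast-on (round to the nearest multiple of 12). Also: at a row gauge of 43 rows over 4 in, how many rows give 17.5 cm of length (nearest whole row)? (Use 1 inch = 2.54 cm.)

Finished = 17.5 + 3 = 20.5 cm.
20.5 cm × 1/2.54 = 8.07 inches.
35/4.5 = 7.778 sts per in; 8.07 × 7.778 = 62.77 sts.
Nearest multiple of 12 → 60.
17.5 cm = 6.89 inches; × 10.75 = 74.06 → 74 rows.

Cast on 60 stitches; work 74 rows.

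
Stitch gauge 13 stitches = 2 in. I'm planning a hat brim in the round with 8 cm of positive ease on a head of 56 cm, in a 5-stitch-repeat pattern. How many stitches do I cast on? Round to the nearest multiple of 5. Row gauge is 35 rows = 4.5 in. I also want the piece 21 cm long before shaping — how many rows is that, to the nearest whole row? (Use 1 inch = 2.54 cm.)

Cast on 165 stitches; work 64 rows.

Finished = 56 + 8 = 64 cm.
64 cm × 1/2.54 = 25.20 inches.
13/2 = 6.5 sts per in; 25.20 × 6.5 = 163.78 sts.
Nearest multiple of 5 → 165.
21 cm = 8.27 inches; × 7.778 = 64.30 → 64 rows.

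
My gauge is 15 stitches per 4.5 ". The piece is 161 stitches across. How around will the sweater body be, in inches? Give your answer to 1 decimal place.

48.3 inches.

15 stitches / 4.5 inch = 3.333 stitches per inch.
161 / 3.333 = 48.30 inches.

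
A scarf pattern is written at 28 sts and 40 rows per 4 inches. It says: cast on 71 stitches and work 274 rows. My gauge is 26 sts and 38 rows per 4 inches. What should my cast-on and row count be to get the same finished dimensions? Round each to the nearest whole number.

Cast on 66 stitches; work 260 rows.

Stitches: 71 × 26/28 = 65.93 → 66.
Rows: 274 × 38/40 = 260.30 → 260.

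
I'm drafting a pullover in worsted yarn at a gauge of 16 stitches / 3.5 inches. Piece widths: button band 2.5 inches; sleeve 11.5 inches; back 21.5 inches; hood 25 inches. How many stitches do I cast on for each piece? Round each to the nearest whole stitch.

button band 11; sleeve 53; back 98; hood 114.

Rate = 16/3.5 = 4.571 sts per in.
button band: 2.5 × 4.571 = 11.43 → 11.
sleeve: 11.5 × 4.571 = 52.57 → 53.
back: 21.5 × 4.571 = 98.29 → 98.
hood: 25 × 4.571 = 114.29 → 114.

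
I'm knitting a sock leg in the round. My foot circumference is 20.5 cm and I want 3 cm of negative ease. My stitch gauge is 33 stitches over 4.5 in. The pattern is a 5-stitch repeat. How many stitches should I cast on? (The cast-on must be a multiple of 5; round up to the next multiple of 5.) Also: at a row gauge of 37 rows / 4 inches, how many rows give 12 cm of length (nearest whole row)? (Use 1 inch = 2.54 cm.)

Finished = 20.5 − 3 = 17.5 cm.
17.5 cm × 1/2.54 = 6.89 inches.
33/4.5 = 7.333 sts per in; 6.89 × 7.333 = 50.52 sts.
Next multiple of 5 → 55.
12 cm = 4.72 inches; × 9.25 = 43.70 → 44 rows.

Cast on 55 stitches; work 44 rows.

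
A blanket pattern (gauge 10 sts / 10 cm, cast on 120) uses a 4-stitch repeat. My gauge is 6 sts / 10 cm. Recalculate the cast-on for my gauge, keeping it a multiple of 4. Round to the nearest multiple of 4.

Cast on 72 stitches.

120 × 6 / 10 = 72.00.
Nearest multiple of 4: 72.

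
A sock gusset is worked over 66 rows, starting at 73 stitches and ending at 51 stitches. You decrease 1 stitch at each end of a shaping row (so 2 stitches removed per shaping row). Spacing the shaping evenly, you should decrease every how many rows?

Stitches to remove: |51 − 73| = 22.
Shaping rows needed: 22 / 2 = 11.
66 rows / 11 = every 6 rows.

Decrease every 6th row.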